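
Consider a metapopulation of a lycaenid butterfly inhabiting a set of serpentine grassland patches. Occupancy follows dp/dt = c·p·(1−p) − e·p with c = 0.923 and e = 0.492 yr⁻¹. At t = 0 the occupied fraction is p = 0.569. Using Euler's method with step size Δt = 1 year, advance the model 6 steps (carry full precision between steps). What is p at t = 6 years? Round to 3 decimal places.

Update rule: p ← p + [c·p·(1−p) − e·p]·Δt with Δt = 1.
t = 1: p = 0.56900 + (-0.05359) = 0.51541
t = 2: p = 0.51541 + (-0.02305) = 0.49236
t = 3: p = 0.49236 + (-0.01154) = 0.48081
t = 4: p = 0.48081 + (-0.00615) = 0.47466
t = 5: p = 0.47466 + (-0.00338) = 0.47129
t = 6: p = 0.47129 + (-0.00188) = 0.46940

0.469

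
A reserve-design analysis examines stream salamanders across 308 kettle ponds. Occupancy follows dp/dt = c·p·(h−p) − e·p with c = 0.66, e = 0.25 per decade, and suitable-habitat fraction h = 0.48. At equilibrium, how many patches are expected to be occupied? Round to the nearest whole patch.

p* = h − e/c = 0.48 − 0.3788 = 0.1012.
Expected occupied patches = N × p* = 308 × 0.1012 = 31.17 ≈ 31.

31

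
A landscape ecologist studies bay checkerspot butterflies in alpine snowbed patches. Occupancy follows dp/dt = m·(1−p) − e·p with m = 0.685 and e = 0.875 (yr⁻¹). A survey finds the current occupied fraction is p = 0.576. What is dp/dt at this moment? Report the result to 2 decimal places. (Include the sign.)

Colonization term: m·(1−p) = 0.685×0.4240 = 0.29044.
Extinction term: e·p = 0.50400.
dp/dt = 0.29044 − 0.50400 = -0.21356.

-0.21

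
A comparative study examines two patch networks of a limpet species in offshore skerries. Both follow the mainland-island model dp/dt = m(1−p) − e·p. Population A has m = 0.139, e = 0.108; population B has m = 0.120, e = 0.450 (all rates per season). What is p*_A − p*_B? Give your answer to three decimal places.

0.352

A: p*_A = m/(m+e) = 0.139/0.2470 = 0.5628.
B: p*_B = 0.120/0.5700 = 0.2105.
p*_A − p*_B = 0.5628 − 0.2105 = 0.3522.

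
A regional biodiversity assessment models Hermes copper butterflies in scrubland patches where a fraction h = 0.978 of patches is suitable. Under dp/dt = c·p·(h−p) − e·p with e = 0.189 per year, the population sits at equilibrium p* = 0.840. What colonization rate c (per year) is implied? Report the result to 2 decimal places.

1.37

At equilibrium c(h−p*) = e, so c = e/(h−p*).
c = 0.189/(0.978 − 0.840) = 0.189/0.1380 = 1.3696.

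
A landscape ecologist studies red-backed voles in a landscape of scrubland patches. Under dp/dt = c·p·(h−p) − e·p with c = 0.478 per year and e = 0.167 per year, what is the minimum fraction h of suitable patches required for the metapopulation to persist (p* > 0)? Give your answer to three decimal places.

p* = h − e/c is positive only when h > e/c.
h_min = e/c = 0.167/0.478 = 0.3494.

0.349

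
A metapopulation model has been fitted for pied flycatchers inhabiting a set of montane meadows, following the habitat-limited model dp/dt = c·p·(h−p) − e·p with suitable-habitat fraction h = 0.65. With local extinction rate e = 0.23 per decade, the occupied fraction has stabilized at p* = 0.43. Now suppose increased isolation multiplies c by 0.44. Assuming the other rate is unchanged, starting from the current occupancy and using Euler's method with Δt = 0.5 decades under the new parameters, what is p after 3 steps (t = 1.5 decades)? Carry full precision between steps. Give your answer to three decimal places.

0.359

Balance c(h−p*) = e gives c = e/(0.65 − 0.43000) = 0.23/0.22000 = 1.04545.
Starting from p₀ = 0.43000; update p ← p + (dp/dt)·Δt with the new parameters.
p: 0.43000 → 0.40231  (Δp = -0.02769)
p: 0.40231 → 0.37896  (Δp = -0.02335)
p: 0.37896 → 0.35901  (Δp = -0.01996)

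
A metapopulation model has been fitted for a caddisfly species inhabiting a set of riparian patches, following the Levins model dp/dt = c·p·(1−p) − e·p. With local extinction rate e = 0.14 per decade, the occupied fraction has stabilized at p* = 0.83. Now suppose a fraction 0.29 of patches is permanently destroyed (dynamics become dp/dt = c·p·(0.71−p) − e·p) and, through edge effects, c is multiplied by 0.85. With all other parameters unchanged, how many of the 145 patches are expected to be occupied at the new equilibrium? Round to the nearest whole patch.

Balance c(1−p*) = e gives c = e/(1 − 0.83000) = 0.14/0.17000 = 0.82353.
New p* = 0.71 − e/c = 0.71 − 0.14000/0.70000 = 0.51000.
Expected occupied = 145 × 0.51000 = 73.95 ≈ 74.

74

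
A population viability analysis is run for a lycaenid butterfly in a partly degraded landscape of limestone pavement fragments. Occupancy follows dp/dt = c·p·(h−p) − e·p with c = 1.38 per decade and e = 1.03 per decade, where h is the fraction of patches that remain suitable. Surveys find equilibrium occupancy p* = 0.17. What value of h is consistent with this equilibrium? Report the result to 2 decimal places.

At equilibrium c(h−p*) = e, so h = p* + e/c.
h = 0.17 + 1.03/1.38 = 0.17 + 0.7464 = 0.9164.

0.92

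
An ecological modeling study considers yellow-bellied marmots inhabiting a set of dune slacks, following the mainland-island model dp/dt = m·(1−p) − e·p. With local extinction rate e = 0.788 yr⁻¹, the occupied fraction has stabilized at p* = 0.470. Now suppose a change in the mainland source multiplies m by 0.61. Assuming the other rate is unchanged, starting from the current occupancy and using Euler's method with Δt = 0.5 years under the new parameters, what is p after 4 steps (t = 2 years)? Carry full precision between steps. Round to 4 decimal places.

Balance m(1−p*) = e·p* gives m = e·p*/(1−p*) = 0.788×0.47000/0.53000 = 0.69879.
Starting from p₀ = 0.47000; update p ← p + (dp/dt)·Δt with the new parameters.
p: 0.47000 → 0.39778  (Δp = -0.07222)
p: 0.39778 → 0.36941  (Δp = -0.02837)
p: 0.36941 → 0.35826  (Δp = -0.01115)
p: 0.35826 → 0.35388  (Δp = -0.00438)

0.3539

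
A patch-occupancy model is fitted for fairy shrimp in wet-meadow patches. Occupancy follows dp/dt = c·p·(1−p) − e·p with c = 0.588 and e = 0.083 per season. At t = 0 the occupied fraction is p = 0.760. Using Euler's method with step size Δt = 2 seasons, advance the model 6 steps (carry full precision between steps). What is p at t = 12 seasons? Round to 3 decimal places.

Update rule: p ← p + [c·p·(1−p) − e·p]·Δt with Δt = 2.
t = 2: p = 0.76000 + (+0.08834) = 0.84834
t = 4: p = 0.84834 + (+0.01048) = 0.85882
t = 6: p = 0.85882 + (+0.00002) = 0.85884
t = 8: p = 0.85884 + (-0.00000) = 0.85884
t = 10: p = 0.85884 + (+0.00000) = 0.85884
t = 12: p = 0.85884 + (-0.00000) = 0.85884

0.859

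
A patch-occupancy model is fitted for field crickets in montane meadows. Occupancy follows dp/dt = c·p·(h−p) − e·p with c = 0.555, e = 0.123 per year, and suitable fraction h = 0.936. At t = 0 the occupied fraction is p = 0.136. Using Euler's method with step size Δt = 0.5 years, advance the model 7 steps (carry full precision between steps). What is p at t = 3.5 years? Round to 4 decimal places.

0.3378

Update rule: p ← p + [c·p·(h−p) − e·p]·Δt with Δt = 0.5.
t = 0.5: p = 0.13600 + (+0.02183) = 0.15783
t = 1: p = 0.15783 + (+0.02438) = 0.18220
t = 1.5: p = 0.18220 + (+0.02691) = 0.20911
t = 2: p = 0.20911 + (+0.02932) = 0.23843
t = 2.5: p = 0.23843 + (+0.03149) = 0.26992
t = 3: p = 0.26992 + (+0.03329) = 0.30321
t = 3.5: p = 0.30321 + (+0.03460) = 0.33781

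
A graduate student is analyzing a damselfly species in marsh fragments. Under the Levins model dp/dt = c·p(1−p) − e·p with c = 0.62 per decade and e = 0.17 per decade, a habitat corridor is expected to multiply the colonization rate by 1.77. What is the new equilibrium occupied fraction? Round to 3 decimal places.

Before: p* = 1 − 0.17/0.62 = 0.7258.
After the change, c = 1.0974, e = 0.17, so p* = 1 − 0.17/1.0974 = 0.8451.

0.845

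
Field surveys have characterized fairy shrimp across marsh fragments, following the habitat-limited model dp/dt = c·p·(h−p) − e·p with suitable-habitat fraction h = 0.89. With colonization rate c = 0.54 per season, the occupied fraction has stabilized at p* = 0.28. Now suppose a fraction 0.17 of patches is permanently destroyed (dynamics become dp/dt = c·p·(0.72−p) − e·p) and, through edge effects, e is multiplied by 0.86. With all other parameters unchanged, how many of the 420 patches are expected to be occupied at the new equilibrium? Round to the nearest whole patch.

82

Balance c(h−p*) = e gives e = 0.54×(0.89 − 0.28000) = 0.32940.
New p* = 0.72 − e/c = 0.72 − 0.28328/0.54000 = 0.19541.
Expected occupied = 420 × 0.19541 = 82.07 ≈ 82.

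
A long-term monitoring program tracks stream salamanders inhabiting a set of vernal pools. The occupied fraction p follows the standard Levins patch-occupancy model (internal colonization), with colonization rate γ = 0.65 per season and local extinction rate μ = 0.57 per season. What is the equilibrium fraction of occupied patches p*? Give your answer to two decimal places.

0.12

At equilibrium, colonization balances extinction: γ·p*·(1−p*) = μ·p*.
So p* = 1 − μ/γ = 1 − 0.57/0.65 = 1 − 0.8769 = 0.1231.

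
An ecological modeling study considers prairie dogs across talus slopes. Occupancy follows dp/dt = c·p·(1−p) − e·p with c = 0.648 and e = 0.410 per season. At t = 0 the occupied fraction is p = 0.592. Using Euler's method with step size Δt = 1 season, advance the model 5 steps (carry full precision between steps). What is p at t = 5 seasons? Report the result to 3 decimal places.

0.402

Update rule: p ← p + [c·p·(1−p) − e·p]·Δt with Δt = 1.
  1  |  dp/dt·Δt = -0.086205  |  p_1 = 0.505795
  2  |  dp/dt·Δt = -0.045398  |  p_2 = 0.460397
  3  |  dp/dt·Δt = -0.027779  |  p_3 = 0.432618
  4  |  dp/dt·Δt = -0.018316  |  p_4 = 0.414303
  5  |  dp/dt·Δt = -0.012623  |  p_5 = 0.401680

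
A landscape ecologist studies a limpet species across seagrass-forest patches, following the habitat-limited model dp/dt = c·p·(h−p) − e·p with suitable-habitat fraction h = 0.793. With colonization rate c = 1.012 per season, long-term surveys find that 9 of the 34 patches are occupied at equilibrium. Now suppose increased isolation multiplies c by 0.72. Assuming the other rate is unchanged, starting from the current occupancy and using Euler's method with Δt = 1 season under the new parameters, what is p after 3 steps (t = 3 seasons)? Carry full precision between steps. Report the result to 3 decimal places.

0.178

Observed p* = 9/34 = 0.26471.
Balance c(h−p*) = e gives e = 1.012×(0.793 − 0.26471) = 0.53463.
Starting from p₀ = 0.26471; update p ← p + (dp/dt)·Δt with the new parameters.
step 1: Δp = -0.03963, p = 0.22508
step 2: Δp = -0.02720, p = 0.19788
step 3: Δp = -0.01999, p = 0.17790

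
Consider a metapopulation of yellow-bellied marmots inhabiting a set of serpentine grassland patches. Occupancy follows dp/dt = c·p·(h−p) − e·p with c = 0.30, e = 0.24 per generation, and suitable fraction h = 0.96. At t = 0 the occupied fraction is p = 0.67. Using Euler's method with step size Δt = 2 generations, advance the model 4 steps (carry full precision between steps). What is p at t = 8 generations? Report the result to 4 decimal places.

Update rule: p ← p + [c·p·(h−p) − e·p]·Δt with Δt = 2.
t = 2: p = 0.67000 + (-0.20502) = 0.46498
t = 4: p = 0.46498 + (-0.08509) = 0.37989
t = 6: p = 0.37989 + (-0.05012) = 0.32977
t = 8: p = 0.32977 + (-0.03359) = 0.29618

0.2962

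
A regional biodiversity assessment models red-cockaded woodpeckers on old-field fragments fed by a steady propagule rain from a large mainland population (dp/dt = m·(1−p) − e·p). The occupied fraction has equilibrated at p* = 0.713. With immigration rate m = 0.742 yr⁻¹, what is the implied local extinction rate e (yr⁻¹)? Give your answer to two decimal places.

At equilibrium m(1−p*) = e·p*, so e = m(1−p*)/p*.
e = 0.742 × 0.2870 / 0.713 = 0.2987.

0.30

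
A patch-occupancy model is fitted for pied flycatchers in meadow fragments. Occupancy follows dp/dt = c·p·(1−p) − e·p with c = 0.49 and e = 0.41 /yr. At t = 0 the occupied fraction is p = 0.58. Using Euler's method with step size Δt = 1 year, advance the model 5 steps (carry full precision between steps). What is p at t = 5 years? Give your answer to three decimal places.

0.294

Update rule: p ← p + [c·p·(1−p) − e·p]·Δt with Δt = 1.
step 1: Δp = -0.11844, p = 0.46156
step 2: Δp = -0.06747, p = 0.39410
step 3: Δp = -0.04458, p = 0.34952
step 4: Δp = -0.03190, p = 0.31762
step 5: Δp = -0.02402, p = 0.29360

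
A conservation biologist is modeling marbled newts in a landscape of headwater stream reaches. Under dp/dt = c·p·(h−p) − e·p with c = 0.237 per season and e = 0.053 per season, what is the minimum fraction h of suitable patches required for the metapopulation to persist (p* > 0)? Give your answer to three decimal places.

0.224

p* = h − e/c is positive only when h > e/c.
h_min = e/c = 0.053/0.237 = 0.2236.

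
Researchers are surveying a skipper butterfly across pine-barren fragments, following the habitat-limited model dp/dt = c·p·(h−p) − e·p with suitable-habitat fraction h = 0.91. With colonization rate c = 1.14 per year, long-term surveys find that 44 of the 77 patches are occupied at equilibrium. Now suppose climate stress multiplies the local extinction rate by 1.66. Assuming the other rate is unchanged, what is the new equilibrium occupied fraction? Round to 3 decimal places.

0.348

Observed p* = 44/77 = 0.57143.
Balance c(h−p*) = e gives e = 1.14×(0.91 − 0.57143) = 0.38597.
New p* = 0.91 − e/c = 0.91 − 0.64071/1.14000 = 0.34797.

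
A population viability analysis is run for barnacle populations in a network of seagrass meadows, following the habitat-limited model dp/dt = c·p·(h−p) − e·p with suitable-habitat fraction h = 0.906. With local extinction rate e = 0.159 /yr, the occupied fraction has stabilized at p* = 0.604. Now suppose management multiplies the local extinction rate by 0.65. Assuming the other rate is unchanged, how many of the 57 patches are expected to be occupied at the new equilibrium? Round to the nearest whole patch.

Balance c(h−p*) = e gives c = e/(0.906 − 0.60400) = 0.159/0.30200 = 0.52649.
New p* = 0.906 − e/c = 0.906 − 0.10335/0.52649 = 0.70970.
Expected occupied = 57 × 0.70970 = 40.45 ≈ 40.

40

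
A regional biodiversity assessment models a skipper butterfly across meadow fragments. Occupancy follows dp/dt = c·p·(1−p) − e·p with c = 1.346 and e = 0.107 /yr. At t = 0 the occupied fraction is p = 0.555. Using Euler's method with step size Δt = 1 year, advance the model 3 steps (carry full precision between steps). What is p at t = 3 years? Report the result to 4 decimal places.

Update rule: p ← p + [c·p·(1−p) − e·p]·Δt with Δt = 1.
step 1: Δp = +0.27304, p = 0.82804
step 2: Δp = +0.10305, p = 0.93110
step 3: Δp = -0.01327, p = 0.91782

0.9178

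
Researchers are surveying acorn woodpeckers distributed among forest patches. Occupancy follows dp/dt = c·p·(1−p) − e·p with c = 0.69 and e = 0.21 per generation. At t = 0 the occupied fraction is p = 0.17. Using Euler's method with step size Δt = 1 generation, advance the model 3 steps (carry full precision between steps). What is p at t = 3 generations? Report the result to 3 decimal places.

Update rule: p ← p + [c·p·(1−p) − e·p]·Δt with Δt = 1.
t = 1: p = 0.17000 + (+0.06166) = 0.23166
t = 2: p = 0.23166 + (+0.07417) = 0.30583
t = 3: p = 0.30583 + (+0.08226) = 0.38809

0.388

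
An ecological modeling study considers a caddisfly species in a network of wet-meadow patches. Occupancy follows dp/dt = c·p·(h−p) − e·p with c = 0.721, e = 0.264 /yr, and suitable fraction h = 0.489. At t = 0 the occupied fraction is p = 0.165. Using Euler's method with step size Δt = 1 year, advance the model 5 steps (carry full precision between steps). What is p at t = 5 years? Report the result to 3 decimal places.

Update rule: p ← p + [c·p·(h−p) − e·p]·Δt with Δt = 1.
step 1: Δp = -0.00502, p = 0.15998
step 2: Δp = -0.00428, p = 0.15570
step 3: Δp = -0.00369, p = 0.15201
step 4: Δp = -0.00320, p = 0.14881
step 5: Δp = -0.00279, p = 0.14603

0.146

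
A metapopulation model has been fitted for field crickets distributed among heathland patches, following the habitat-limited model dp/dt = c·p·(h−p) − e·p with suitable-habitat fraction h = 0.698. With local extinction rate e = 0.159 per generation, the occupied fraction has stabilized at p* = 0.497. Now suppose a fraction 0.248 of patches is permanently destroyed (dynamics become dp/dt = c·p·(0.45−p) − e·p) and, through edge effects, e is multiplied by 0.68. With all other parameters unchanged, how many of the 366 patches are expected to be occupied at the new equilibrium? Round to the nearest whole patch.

Balance c(h−p*) = e gives c = e/(0.698 − 0.49700) = 0.159/0.20100 = 0.79104.
New p* = 0.45 − e/c = 0.45 − 0.10812/0.79104 = 0.31332.
Expected occupied = 366 × 0.31332 = 114.68 ≈ 115.

115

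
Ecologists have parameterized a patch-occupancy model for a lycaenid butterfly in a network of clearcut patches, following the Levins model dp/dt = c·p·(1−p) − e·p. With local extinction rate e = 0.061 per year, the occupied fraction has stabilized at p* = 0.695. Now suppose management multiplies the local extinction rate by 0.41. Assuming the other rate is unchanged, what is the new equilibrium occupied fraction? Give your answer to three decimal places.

Balance c(1−p*) = e gives c = e/(1 − 0.69500) = 0.061/0.30500 = 0.20000.
New p* = 1 − e/c = 1 − 0.02501/0.20000 = 0.87495.

0.875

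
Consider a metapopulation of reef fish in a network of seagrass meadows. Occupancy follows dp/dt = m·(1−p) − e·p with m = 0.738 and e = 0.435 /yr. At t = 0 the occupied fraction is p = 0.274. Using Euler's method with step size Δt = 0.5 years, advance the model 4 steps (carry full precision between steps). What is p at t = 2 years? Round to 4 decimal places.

Update rule: p ← p + [m·(1−p) − e·p]·Δt with Δt = 0.5.
t = 0.5: p = 0.27400 + (+0.20830) = 0.48230
t = 1: p = 0.48230 + (+0.08613) = 0.56843
t = 1.5: p = 0.56843 + (+0.03562) = 0.60405
t = 2: p = 0.60405 + (+0.01473) = 0.61877

0.6188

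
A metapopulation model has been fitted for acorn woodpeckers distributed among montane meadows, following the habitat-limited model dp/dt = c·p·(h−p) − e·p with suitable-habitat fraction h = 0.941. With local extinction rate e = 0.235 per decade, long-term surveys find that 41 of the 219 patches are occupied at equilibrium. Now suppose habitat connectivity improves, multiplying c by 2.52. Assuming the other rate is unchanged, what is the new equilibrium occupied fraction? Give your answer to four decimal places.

0.6419

Observed p* = 41/219 = 0.18721.
Balance c(h−p*) = e gives c = e/(0.941 − 0.18721) = 0.235/0.75379 = 0.31176.
New p* = 0.941 − e/c = 0.941 − 0.23500/0.78564 = 0.64188.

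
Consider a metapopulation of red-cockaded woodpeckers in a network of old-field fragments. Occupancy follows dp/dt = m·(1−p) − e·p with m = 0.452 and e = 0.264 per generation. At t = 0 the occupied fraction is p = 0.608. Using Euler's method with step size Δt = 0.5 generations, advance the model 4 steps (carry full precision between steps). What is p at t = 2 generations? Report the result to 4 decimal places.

Update rule: p ← p + [m·(1−p) − e·p]·Δt with Δt = 0.5.
  1  |  dp/dt·Δt = +0.008336  |  p_1 = 0.616336
  2  |  dp/dt·Δt = +0.005352  |  p_2 = 0.621688
  3  |  dp/dt·Δt = +0.003436  |  p_3 = 0.625124
  4  |  dp/dt·Δt = +0.002206  |  p_4 = 0.627329

0.6273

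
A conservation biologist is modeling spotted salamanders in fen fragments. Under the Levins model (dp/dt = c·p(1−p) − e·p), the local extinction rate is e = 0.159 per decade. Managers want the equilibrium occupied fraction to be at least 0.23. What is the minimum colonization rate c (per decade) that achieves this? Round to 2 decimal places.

0.21

p* = 1 − e/c ≥ 0.23 requires e/c ≤ 0.7700, i.e. c ≥ e/0.7700.
c_min = 0.159/0.7700 = 0.2065.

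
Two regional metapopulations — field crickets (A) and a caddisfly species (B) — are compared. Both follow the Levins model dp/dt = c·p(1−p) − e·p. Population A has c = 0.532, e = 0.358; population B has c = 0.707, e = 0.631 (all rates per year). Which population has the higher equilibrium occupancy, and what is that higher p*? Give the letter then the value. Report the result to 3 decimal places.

A: p*_A = 1 − 0.358/0.532 = 0.3271.
B: p*_B = 1 − 0.631/0.707 = 0.1075.
A is higher at 0.3271.

A, 0.327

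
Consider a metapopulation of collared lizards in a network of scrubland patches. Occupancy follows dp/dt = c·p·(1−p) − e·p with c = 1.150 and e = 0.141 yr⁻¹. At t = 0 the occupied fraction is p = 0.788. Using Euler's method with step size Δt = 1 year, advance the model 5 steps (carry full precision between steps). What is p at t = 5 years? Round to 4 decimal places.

Update rule: p ← p + [c·p·(1−p) − e·p]·Δt with Δt = 1.
t = 1: p = 0.78800 + (+0.08101) = 0.86901
t = 2: p = 0.86901 + (+0.00838) = 0.87739
t = 3: p = 0.87739 + (+0.00001) = 0.87739
t = 4: p = 0.87739 + (-0.00000) = 0.87739
t = 5: p = 0.87739 + (+0.00000) = 0.87739

0.8774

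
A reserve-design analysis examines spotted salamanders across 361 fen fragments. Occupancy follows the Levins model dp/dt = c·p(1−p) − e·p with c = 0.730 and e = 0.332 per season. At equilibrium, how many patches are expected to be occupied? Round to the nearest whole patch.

p* = 1 − e/c = 1 − 0.332/0.730 = 0.5452.
Expected occupied patches = N × p* = 361 × 0.5452 = 196.82 ≈ 197.

197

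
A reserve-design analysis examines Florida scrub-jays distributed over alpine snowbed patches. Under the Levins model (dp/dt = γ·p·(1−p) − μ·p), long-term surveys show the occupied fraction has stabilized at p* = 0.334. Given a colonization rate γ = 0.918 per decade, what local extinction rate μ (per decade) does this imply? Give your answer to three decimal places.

At equilibrium γ(1−p*) = μ.
μ = 0.918 × (1 − 0.334) = 0.918 × 0.6660 = 0.6114.

0.611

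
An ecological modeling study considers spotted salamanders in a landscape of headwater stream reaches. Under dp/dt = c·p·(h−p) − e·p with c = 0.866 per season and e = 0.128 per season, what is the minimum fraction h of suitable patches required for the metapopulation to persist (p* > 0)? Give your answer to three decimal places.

p* = h − e/c is positive only when h > e/c.
h_min = e/c = 0.128/0.866 = 0.1478.

0.148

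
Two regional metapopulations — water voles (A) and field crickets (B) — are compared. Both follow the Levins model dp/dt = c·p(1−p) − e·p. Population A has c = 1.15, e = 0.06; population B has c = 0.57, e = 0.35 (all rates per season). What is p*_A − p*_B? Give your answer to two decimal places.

A: p*_A = 1 − 0.06/1.15 = 0.9478.
B: p*_B = 1 − 0.35/0.57 = 0.3860.
p*_A − p*_B = 0.9478 − 0.3860 = 0.5619.

0.56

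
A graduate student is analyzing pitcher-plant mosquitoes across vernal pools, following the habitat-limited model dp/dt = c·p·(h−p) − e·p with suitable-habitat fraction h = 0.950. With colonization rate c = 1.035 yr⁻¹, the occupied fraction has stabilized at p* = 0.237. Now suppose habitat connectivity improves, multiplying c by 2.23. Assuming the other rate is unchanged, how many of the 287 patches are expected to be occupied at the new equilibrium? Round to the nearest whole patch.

181

Balance c(h−p*) = e gives e = 1.035×(0.95 − 0.23700) = 0.73795.
New p* = 0.95 − e/c = 0.95 − 0.73795/2.30805 = 0.63027.
Expected occupied = 287 × 0.63027 = 180.89 ≈ 181.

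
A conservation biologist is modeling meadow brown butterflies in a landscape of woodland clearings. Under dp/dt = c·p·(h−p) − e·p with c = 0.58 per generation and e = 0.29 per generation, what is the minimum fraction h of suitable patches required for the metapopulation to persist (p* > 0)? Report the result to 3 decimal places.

0.500

p* = h − e/c is positive only when h > e/c.
h_min = e/c = 0.29/0.58 = 0.5000.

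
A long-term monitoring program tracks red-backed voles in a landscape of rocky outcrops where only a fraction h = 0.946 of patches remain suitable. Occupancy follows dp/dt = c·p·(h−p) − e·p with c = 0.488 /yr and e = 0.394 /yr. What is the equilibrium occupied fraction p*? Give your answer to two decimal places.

0.14

Setting dp/dt = 0 and dividing by p* gives c·(h−p*) = e.
So p* = h − e/c = 0.946 − 0.394/0.488 = 0.946 − 0.8074 = 0.1386.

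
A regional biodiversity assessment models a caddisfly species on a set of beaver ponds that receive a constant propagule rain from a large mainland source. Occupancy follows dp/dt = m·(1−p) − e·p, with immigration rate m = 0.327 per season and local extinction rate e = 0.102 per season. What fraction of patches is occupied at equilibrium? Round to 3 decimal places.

0.762

Setting dp/dt = 0: m − m·p* = e·p*, so m = (m+e)·p*.
p* = m/(m+e) = 0.327/(0.327+0.102) = 0.327/0.4290 = 0.7622.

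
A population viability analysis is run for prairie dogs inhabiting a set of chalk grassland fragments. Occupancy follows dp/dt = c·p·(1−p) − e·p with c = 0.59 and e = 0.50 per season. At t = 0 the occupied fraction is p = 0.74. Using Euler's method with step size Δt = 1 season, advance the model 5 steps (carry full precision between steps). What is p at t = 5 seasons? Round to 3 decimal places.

0.273

Update rule: p ← p + [c·p·(1−p) − e·p]·Δt with Δt = 1.
  1  |  dp/dt·Δt = -0.256484  |  p_1 = 0.483516
  2  |  dp/dt·Δt = -0.094418  |  p_2 = 0.389098
  3  |  dp/dt·Δt = -0.054305  |  p_3 = 0.334792
  4  |  dp/dt·Δt = -0.035999  |  p_4 = 0.298793
  5  |  dp/dt·Δt = -0.025782  |  p_5 = 0.273011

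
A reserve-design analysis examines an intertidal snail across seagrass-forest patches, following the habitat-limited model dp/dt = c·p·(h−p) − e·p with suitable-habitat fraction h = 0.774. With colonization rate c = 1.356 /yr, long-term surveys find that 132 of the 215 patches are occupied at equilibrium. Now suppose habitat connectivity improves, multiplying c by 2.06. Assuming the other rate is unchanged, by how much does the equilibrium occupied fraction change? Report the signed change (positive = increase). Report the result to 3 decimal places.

0.082

Observed p* = 132/215 = 0.61395.
Balance c(h−p*) = e gives e = 1.356×(0.774 − 0.61395) = 0.21703.
New p* = 0.774 − e/c = 0.774 − 0.21703/2.79336 = 0.69631.
Δp* = 0.69631 − 0.61395 = +0.08236.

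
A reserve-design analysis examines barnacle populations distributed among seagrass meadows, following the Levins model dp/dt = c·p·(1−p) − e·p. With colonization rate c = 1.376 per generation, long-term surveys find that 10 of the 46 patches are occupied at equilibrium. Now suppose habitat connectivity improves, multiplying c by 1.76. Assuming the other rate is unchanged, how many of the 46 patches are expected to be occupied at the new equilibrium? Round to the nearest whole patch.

26

Observed p* = 10/46 = 0.21739.
Balance c(1−p*) = e gives e = 1.376×(1 − 0.21739) = 1.07687.
New p* = 1 − e/c = 1 − 1.07687/2.42176 = 0.55534.
Expected occupied = 46 × 0.55534 = 25.55 ≈ 26.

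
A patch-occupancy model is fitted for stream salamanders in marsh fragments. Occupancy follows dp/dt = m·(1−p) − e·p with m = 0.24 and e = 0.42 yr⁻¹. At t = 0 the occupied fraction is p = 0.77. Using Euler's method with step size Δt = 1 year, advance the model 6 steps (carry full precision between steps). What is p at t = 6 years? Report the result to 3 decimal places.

Update rule: p ← p + [m·(1−p) − e·p]·Δt with Δt = 1.
p: 0.77000 → 0.50180  (Δp = -0.26820)
p: 0.50180 → 0.41061  (Δp = -0.09119)
p: 0.41061 → 0.37961  (Δp = -0.03100)
p: 0.37961 → 0.36907  (Δp = -0.01054)
p: 0.36907 → 0.36548  (Δp = -0.00358)
p: 0.36548 → 0.36426  (Δp = -0.00122)

0.364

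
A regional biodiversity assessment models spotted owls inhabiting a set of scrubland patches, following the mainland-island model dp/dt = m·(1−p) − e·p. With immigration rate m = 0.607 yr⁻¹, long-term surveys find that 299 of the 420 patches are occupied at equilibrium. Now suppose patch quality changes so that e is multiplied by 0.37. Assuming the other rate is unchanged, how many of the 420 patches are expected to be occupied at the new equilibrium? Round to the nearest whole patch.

365

Observed p* = 299/420 = 0.71190.
Balance m(1−p*) = e·p* gives e = m(1−p*)/p* = 0.607×0.28810/0.71190 = 0.24565.
New p* = m/(m+e) = 0.60700/(0.60700+0.09089) = 0.86976.
Expected occupied = 420 × 0.86976 = 365.30 ≈ 365.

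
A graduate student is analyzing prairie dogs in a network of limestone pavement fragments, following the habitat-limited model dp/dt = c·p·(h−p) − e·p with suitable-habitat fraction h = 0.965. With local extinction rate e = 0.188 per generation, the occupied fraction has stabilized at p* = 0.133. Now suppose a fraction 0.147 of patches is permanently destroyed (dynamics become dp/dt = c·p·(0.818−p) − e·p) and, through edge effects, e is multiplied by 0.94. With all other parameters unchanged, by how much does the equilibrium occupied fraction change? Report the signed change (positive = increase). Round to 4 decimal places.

-0.0971

Balance c(h−p*) = e gives c = e/(0.965 − 0.13300) = 0.188/0.83200 = 0.22596.
New p* = 0.818 − e/c = 0.818 − 0.17672/0.22596 = 0.03591.
Δp* = 0.03591 − 0.13300 = -0.09709.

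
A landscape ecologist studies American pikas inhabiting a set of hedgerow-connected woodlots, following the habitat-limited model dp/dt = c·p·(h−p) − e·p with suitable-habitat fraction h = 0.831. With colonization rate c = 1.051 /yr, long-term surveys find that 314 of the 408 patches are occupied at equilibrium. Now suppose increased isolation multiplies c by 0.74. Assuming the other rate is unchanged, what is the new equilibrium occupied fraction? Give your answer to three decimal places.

0.748

Observed p* = 314/408 = 0.76961.
Balance c(h−p*) = e gives e = 1.051×(0.831 − 0.76961) = 0.06452.
New p* = 0.831 − e/c = 0.831 − 0.06452/0.77774 = 0.74804.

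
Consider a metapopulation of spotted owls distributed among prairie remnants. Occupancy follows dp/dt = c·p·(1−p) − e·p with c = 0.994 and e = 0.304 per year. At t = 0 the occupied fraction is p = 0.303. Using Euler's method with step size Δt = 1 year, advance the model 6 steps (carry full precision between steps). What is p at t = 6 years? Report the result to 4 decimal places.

Update rule: p ← p + [c·p·(1−p) − e·p]·Δt with Δt = 1.
step 1: Δp = +0.11781, p = 0.42081
step 2: Δp = +0.11434, p = 0.53515
step 3: Δp = +0.08459, p = 0.61974
step 4: Δp = +0.04585, p = 0.66559
step 5: Δp = +0.01891, p = 0.68449
step 6: Δp = +0.00658, p = 0.69107

0.6911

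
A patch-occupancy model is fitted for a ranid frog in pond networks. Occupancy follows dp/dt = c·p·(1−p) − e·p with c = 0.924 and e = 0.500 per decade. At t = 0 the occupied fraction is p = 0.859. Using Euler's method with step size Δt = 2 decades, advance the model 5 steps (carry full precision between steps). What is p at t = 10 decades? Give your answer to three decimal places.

Update rule: p ← p + [c·p·(1−p) − e·p]·Δt with Δt = 2.
p: 0.85900 → 0.22383  (Δp = -0.63517)
p: 0.22383 → 0.32105  (Δp = +0.09722)
p: 0.32105 → 0.40282  (Δp = +0.08177)
p: 0.40282 → 0.44455  (Δp = +0.04173)
p: 0.44455 → 0.45632  (Δp = +0.01177)

0.456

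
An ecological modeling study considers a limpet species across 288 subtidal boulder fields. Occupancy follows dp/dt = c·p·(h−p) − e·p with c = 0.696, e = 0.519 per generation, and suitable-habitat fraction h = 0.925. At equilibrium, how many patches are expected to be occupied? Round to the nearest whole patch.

52

p* = h − e/c = 0.925 − 0.7457 = 0.1793.
Expected occupied patches = N × p* = 288 × 0.1793 = 51.64 ≈ 52.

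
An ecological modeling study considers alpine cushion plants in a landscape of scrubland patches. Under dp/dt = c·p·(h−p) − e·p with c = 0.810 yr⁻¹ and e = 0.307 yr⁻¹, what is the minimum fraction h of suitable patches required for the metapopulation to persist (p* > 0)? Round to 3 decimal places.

p* = h − e/c is positive only when h > e/c.
h_min = e/c = 0.307/0.810 = 0.3790.

0.379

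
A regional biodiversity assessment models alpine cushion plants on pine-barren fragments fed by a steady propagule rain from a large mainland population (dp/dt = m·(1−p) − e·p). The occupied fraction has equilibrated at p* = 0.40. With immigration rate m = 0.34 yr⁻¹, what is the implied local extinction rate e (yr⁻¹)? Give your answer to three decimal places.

0.510

At equilibrium m(1−p*) = e·p*, so e = m(1−p*)/p*.
e = 0.34 × 0.6000 / 0.40 = 0.5100.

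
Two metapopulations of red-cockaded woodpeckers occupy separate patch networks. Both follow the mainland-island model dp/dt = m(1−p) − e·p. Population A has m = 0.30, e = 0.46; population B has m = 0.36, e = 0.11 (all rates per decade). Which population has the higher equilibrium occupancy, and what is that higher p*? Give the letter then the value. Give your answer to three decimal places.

A: p*_A = m/(m+e) = 0.30/0.7600 = 0.3947.
B: p*_B = 0.36/0.4700 = 0.7660.
B is higher at 0.7660.

B, 0.766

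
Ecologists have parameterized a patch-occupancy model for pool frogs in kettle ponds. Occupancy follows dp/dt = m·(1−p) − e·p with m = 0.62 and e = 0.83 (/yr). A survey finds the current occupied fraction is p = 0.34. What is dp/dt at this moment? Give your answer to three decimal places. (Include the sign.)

Colonization term: m·(1−p) = 0.62×0.6600 = 0.40920.
Extinction term: e·p = 0.28220.
dp/dt = 0.40920 − 0.28220 = 0.12700.

0.127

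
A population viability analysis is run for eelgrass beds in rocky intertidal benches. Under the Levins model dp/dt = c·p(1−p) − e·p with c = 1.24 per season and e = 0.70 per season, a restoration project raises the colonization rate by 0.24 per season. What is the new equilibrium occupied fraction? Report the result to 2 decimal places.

Before: p* = 1 − 0.70/1.24 = 0.4355.
After the change, c = 1.48, e = 0.7, so p* = 1 − 0.7/1.48 = 0.5270.

0.53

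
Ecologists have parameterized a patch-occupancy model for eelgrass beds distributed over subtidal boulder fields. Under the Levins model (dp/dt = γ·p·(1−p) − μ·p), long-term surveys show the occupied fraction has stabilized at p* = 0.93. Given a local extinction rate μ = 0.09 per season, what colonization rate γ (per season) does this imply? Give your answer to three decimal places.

At equilibrium γ(1−p*) = μ, so γ = μ/(1−p*).
γ = 0.09/(1 − 0.93) = 0.09/0.0700 = 1.2857.

1.286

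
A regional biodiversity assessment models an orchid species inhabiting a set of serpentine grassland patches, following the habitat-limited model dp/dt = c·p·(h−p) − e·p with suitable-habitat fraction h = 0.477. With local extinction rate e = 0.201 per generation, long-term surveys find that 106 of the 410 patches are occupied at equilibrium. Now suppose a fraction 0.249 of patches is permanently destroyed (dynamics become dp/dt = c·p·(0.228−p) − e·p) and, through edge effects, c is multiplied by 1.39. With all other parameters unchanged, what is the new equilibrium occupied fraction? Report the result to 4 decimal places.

Observed p* = 106/410 = 0.25854.
Balance c(h−p*) = e gives c = e/(0.477 − 0.25854) = 0.201/0.21846 = 0.92008.
New p* = 0.228 − e/c = 0.228 − 0.20100/1.27891 = 0.07083.

0.0708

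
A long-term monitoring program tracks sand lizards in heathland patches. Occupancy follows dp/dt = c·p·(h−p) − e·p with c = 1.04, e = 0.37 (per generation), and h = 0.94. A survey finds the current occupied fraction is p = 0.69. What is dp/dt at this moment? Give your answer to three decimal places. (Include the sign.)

Colonization term: c·p·(h−p) = 1.04×0.69×0.2500 = 0.17940.
Extinction term: e·p = 0.25530.
dp/dt = 0.17940 − 0.25530 = -0.07590.

-0.076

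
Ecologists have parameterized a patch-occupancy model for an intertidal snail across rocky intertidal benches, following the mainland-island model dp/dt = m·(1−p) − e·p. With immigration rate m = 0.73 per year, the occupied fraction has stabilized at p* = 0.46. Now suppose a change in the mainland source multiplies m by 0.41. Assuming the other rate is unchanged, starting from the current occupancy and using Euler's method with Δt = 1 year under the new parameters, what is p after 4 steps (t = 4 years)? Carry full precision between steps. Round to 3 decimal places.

Balance m(1−p*) = e·p* gives e = m(1−p*)/p* = 0.73×0.54000/0.46000 = 0.85696.
Starting from p₀ = 0.46000; update p ← p + (dp/dt)·Δt with the new parameters.
p: 0.46000 → 0.22742  (Δp = -0.23258)
p: 0.22742 → 0.26376  (Δp = +0.03634)
p: 0.26376 → 0.25809  (Δp = -0.00568)
p: 0.25809 → 0.25897  (Δp = +0.00089)

0.259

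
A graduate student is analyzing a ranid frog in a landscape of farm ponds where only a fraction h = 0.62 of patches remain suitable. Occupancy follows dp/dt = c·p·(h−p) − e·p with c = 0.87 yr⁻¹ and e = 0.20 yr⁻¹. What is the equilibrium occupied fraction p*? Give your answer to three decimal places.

Setting dp/dt = 0 and dividing by p* gives c·(h−p*) = e.
So p* = h − e/c = 0.62 − 0.20/0.87 = 0.62 − 0.2299 = 0.3901.

0.390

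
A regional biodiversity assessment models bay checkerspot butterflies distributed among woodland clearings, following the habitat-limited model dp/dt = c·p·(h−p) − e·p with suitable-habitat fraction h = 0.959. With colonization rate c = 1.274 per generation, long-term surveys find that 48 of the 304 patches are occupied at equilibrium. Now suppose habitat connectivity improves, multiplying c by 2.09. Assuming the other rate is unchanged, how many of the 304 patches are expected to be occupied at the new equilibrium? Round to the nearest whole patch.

175

Observed p* = 48/304 = 0.15789.
Balance c(h−p*) = e gives e = 1.274×(0.959 − 0.15789) = 1.02061.
New p* = 0.959 − e/c = 0.959 − 1.02061/2.66266 = 0.57570.
Expected occupied = 304 × 0.57570 = 175.01 ≈ 175.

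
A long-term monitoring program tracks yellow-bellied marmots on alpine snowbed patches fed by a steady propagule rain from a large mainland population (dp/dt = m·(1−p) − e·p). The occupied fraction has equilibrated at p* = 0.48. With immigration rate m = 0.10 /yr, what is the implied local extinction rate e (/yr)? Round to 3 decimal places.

0.108

At equilibrium m(1−p*) = e·p*, so e = m(1−p*)/p*.
e = 0.10 × 0.5200 / 0.48 = 0.1083.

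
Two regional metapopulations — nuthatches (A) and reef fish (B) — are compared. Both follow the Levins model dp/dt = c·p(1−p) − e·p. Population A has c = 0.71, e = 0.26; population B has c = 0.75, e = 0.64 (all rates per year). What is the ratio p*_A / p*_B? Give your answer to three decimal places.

4.321

A: p*_A = 1 − 0.26/0.71 = 0.6338.
B: p*_B = 1 − 0.64/0.75 = 0.1467.
p*_A / p*_B = 0.6338/0.1467 = 4.3214.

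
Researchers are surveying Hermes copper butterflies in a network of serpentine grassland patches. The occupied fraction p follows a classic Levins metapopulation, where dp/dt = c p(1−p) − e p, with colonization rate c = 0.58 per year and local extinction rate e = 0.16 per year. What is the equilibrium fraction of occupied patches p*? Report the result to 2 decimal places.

Setting dp/dt = 0 and dividing through by p* gives c·(1−p*) = e.
So p* = 1 − e/c = 1 − 0.16/0.58 = 1 − 0.2759 = 0.7241.

0.72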